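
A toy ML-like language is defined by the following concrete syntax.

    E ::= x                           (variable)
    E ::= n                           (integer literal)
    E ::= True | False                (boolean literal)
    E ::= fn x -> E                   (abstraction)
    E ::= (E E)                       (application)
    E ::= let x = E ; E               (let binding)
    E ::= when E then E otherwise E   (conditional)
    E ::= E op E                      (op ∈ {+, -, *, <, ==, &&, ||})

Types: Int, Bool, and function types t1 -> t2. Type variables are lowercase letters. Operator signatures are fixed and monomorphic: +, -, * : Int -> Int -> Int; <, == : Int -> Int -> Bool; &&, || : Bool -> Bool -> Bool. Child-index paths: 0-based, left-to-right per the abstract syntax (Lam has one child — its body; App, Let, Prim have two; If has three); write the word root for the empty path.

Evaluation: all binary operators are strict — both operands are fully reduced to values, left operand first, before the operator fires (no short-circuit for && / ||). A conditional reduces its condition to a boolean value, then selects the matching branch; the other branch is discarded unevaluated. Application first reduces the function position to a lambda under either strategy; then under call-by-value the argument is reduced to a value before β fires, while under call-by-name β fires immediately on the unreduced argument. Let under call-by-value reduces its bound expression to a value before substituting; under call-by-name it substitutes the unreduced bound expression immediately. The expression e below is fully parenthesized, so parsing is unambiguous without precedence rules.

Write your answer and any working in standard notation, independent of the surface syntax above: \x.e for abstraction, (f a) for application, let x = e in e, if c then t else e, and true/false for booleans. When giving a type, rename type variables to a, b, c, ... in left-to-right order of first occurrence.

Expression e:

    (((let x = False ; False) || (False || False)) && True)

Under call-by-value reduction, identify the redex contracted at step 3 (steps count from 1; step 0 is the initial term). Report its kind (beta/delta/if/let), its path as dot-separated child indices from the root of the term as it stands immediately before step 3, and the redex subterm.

Answer: delta at 0 : (false || false)

Trace:
step 0: (((let x = false in false) || (false || false)) && true)
step 1: [let@0.0] ((false || (false || false)) && true)
step 2: [delta@0.1] ((false || false) && true)
step 3: [delta@0] (false && true)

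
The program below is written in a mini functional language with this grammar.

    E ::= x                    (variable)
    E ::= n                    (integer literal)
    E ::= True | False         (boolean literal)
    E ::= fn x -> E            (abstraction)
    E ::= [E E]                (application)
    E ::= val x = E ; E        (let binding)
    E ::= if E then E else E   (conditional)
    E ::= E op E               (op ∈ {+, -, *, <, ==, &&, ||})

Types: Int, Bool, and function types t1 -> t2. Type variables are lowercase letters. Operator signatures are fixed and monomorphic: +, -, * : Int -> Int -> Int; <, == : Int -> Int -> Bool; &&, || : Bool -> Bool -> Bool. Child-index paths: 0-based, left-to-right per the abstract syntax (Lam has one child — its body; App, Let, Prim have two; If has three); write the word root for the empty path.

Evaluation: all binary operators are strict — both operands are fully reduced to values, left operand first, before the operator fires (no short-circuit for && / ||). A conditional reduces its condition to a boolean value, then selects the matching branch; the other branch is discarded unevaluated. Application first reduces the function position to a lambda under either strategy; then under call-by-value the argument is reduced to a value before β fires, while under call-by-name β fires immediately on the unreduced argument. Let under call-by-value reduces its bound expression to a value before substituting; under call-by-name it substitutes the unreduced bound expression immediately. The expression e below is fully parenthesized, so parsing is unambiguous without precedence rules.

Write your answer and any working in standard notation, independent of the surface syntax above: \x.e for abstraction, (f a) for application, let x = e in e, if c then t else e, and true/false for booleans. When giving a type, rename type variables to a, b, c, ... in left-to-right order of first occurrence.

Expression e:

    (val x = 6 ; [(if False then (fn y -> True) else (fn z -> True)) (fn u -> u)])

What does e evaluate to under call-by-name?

Answer: true

Derivation:
step 0: (let x = 6 in ((if false then (\y.true) else (\z.true)) (\u.u)))
step 1: [let@root] ((if false then (\y.true) else (\z.true)) (\u.u))
step 2: [if@0] ((\z.true) (\u.u))
step 3: [beta@root] true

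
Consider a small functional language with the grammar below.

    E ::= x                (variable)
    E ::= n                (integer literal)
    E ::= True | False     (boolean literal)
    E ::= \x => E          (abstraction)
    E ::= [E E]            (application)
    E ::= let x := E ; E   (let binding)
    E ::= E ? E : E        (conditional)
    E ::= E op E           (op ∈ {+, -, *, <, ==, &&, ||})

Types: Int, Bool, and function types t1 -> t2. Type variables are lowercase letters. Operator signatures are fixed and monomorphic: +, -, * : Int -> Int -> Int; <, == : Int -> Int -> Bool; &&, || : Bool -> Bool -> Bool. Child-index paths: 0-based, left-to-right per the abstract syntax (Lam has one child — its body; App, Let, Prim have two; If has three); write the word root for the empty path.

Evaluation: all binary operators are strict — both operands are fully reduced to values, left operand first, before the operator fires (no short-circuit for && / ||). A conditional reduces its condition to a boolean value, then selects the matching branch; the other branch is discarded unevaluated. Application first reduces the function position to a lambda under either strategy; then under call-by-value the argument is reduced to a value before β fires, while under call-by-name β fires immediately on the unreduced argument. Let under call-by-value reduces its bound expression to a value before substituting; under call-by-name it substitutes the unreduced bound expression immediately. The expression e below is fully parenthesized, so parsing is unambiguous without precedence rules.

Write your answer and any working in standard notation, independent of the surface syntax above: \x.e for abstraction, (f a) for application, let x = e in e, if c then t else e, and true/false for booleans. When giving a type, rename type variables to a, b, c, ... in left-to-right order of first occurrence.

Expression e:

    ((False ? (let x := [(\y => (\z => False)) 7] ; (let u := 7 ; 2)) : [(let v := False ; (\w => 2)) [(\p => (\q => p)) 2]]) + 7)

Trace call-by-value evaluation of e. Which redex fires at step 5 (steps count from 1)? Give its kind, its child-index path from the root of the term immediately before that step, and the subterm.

Working:
step 0: ((if false then (let x = ((\y.(\z.false)) 7) in (let u = 7 in 2)) else ((let v = false in (\w.2)) ((\p.(\q.p)) 2))) + 7)
step 1: [if@0] (((let v = false in (\w.2)) ((\p.(\q.p)) 2)) + 7)
step 2: [let@0.0] (((\w.2) ((\p.(\q.p)) 2)) + 7)
step 3: [beta@0.1] (((\w.2) (\q.2)) + 7)
step 4: [beta@0] (2 + 7)
step 5: [delta@root] 9

Answer: delta at root : (2 + 7)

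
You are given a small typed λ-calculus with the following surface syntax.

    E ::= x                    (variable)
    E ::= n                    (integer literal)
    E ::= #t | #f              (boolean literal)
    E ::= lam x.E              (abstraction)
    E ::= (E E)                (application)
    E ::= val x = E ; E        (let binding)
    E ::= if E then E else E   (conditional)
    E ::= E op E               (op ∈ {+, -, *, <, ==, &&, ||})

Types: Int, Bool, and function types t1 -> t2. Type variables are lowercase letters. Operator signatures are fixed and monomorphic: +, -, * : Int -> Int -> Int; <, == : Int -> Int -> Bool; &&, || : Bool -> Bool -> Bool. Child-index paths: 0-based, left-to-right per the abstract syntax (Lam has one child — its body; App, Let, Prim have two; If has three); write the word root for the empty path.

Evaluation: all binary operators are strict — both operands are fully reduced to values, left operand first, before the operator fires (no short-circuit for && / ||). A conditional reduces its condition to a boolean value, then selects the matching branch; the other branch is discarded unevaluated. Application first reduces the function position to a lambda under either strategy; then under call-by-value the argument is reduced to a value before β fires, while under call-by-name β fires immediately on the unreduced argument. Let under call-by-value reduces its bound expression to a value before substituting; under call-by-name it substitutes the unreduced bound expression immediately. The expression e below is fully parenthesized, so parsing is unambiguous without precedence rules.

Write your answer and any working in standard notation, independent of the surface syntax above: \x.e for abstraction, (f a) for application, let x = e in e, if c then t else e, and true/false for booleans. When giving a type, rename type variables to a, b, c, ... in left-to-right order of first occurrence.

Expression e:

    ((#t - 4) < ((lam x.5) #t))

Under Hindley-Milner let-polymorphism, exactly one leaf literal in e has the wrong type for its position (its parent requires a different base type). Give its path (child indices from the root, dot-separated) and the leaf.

Answer: 0.0 : true

Derivation:
  unify Bool ~ Int
  FAIL: mismatch Bool ~ Int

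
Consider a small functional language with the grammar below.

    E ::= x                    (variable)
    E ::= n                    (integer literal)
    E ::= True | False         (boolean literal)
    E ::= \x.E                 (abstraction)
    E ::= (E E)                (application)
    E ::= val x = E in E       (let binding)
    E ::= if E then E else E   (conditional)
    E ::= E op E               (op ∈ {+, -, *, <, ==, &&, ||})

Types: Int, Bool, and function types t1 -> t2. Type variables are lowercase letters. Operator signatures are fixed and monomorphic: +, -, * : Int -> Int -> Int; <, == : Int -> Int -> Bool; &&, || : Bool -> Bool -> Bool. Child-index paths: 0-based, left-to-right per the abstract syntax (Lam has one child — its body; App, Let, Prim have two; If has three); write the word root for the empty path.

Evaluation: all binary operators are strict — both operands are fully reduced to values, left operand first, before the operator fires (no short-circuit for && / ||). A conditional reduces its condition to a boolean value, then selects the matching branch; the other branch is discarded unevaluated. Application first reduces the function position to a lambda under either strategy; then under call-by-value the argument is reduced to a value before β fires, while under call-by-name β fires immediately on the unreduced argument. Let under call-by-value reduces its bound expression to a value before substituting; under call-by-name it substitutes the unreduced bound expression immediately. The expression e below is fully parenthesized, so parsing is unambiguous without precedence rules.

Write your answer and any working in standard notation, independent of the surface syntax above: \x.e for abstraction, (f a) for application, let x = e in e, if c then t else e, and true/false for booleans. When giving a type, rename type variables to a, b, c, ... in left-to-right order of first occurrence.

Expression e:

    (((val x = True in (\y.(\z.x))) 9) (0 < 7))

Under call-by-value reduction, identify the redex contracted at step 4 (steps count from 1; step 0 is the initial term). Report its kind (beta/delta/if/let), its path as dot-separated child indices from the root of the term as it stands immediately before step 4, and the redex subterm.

Trace:
step 0: (((let x = true in (\y.(\z.x))) 9) (0 < 7))
step 1: [let@0.0] (((\y.(\z.true)) 9) (0 < 7))
step 2: [beta@0] ((\z.true) (0 < 7))
step 3: [delta@1] ((\z.true) true)
step 4: [beta@root] true

Answer: beta at root : ((\z.true) true)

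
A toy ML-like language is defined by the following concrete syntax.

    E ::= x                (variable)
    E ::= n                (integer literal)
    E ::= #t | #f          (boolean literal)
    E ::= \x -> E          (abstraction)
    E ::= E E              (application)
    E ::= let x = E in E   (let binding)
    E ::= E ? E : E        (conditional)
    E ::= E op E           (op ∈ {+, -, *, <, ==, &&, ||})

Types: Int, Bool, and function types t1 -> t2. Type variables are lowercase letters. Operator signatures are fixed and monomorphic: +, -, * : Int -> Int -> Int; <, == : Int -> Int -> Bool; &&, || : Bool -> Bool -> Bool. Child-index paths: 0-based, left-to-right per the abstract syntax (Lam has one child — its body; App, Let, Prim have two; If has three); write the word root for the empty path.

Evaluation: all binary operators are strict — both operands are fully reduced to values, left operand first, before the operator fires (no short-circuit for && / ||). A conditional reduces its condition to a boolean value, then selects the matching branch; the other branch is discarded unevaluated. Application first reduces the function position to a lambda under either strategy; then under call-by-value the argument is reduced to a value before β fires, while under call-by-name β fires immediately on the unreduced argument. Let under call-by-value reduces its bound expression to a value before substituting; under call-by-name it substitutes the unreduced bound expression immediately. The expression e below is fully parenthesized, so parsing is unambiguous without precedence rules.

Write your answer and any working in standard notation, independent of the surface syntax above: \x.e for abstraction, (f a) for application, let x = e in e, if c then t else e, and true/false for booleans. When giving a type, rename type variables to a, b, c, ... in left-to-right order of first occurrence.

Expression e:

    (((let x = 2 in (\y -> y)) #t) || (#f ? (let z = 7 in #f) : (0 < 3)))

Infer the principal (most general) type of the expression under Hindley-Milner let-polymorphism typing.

Answer: Bool

Trace:
let x : Int
y : a
\y._ : a -> a
  unify a -> a ~ Bool -> b
  unify a ~ Bool
  unify Bool ~ b
_ _ : Bool
  unify Bool ~ Bool
  unify Bool ~ Bool
let z : Int
  unify Int ~ Int
  unify Int ~ Int
  unify Bool ~ Bool
  unify Bool ~ Bool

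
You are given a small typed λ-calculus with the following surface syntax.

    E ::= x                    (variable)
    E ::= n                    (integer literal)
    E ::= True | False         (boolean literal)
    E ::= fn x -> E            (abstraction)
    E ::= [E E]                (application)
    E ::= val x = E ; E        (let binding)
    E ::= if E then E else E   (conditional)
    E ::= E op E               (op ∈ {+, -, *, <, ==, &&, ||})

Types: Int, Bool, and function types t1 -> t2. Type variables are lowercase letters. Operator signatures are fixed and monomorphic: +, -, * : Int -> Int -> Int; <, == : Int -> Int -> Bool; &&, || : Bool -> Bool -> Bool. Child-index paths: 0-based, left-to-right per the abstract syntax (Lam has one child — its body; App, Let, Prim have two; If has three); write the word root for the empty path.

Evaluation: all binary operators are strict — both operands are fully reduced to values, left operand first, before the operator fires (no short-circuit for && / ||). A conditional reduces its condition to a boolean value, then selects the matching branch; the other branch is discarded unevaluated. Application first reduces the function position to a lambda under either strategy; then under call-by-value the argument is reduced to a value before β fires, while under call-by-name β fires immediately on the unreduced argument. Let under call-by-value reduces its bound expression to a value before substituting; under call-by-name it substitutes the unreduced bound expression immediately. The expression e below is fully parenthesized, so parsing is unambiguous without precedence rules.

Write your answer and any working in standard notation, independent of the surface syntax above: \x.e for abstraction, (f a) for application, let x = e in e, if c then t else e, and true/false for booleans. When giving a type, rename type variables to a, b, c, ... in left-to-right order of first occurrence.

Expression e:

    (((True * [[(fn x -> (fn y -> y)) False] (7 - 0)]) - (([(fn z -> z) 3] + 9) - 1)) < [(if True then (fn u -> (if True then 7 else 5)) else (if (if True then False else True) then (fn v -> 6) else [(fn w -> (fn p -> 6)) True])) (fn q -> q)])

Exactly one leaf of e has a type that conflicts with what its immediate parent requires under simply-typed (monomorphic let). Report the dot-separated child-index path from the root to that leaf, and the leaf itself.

Working:
  unify Bool ~ Int
  FAIL: mismatch Bool ~ Int

Answer: 0.0.0 : true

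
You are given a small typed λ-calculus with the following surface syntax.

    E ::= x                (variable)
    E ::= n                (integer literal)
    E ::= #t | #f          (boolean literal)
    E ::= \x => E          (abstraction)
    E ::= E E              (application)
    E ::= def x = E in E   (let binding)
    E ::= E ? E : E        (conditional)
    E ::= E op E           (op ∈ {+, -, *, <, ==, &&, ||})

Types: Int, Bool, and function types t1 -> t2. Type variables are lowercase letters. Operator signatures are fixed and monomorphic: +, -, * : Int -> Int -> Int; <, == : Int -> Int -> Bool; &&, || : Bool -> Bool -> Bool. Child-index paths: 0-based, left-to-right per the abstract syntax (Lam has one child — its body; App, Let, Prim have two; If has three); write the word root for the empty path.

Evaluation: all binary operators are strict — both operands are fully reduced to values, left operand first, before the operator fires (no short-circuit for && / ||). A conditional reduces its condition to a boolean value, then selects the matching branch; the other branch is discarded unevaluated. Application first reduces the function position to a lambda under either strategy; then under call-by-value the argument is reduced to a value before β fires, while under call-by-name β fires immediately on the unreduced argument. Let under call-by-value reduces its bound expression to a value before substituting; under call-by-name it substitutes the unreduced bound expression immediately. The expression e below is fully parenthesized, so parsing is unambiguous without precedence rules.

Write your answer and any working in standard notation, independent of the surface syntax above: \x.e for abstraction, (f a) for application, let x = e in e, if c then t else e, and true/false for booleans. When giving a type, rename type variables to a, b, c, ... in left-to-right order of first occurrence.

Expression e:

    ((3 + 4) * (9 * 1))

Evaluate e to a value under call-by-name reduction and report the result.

Answer: 63

Derivation:
step 0: ((3 + 4) * (9 * 1))
step 1: [delta@0] (7 * (9 * 1))
step 2: [delta@1] (7 * 9)
step 3: [delta@root] 63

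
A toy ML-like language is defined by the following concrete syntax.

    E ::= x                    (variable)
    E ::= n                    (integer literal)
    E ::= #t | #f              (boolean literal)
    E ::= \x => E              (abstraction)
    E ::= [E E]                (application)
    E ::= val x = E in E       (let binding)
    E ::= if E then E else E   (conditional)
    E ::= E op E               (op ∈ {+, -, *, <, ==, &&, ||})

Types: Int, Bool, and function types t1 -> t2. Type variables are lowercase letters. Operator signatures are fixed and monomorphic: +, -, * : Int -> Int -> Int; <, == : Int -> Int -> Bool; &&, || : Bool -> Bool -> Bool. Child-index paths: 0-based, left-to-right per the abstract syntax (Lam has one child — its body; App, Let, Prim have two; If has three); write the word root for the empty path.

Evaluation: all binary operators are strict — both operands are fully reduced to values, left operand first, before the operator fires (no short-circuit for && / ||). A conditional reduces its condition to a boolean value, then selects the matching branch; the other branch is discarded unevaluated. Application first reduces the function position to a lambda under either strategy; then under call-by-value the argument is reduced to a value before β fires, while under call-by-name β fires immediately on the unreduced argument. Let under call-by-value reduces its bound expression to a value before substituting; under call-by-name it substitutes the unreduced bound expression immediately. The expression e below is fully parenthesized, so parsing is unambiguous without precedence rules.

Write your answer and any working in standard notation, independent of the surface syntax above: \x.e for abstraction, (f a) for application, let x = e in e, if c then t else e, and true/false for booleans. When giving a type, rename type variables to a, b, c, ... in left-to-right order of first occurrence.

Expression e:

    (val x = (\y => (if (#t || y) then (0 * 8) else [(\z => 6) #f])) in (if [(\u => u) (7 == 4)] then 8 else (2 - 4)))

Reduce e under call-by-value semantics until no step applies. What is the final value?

Trace:
step 0: (let x = (\y.(if (true || y) then (0 * 8) else ((\z.6) false))) in (if ((\u.u) (7 == 4)) then 8 else (2 - 4)))
step 1: [let@root] (if ((\u.u) (7 == 4)) then 8 else (2 - 4))
step 2: [delta@0.1] (if ((\u.u) false) then 8 else (2 - 4))
step 3: [beta@0] (if false then 8 else (2 - 4))
step 4: [if@root] (2 - 4)
step 5: [delta@root] -2

Answer: -2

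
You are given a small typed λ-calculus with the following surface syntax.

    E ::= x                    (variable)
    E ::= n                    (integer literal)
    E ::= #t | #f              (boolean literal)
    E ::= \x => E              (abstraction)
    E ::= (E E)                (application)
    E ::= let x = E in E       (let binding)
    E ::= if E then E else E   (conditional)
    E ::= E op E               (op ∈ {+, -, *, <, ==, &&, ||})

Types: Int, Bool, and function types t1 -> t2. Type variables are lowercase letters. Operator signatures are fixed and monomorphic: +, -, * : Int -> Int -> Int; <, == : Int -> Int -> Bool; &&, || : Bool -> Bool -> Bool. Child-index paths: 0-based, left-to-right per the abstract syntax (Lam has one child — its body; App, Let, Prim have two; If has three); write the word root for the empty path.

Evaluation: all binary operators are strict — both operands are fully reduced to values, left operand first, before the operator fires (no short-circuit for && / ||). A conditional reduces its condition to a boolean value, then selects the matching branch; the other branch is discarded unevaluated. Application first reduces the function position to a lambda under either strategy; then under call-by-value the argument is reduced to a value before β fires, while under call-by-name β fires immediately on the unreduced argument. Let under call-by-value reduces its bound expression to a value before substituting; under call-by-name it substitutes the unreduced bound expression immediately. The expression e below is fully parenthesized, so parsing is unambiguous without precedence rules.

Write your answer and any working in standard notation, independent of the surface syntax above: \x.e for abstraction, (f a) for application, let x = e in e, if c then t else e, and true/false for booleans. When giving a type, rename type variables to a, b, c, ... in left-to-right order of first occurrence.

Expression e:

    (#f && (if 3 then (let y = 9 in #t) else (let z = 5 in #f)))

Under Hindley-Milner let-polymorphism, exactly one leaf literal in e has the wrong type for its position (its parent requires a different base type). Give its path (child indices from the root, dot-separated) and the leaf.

Derivation:
  unify Bool ~ Bool
  unify Int ~ Bool
  FAIL: mismatch Int ~ Bool

Answer: 1.0 : 3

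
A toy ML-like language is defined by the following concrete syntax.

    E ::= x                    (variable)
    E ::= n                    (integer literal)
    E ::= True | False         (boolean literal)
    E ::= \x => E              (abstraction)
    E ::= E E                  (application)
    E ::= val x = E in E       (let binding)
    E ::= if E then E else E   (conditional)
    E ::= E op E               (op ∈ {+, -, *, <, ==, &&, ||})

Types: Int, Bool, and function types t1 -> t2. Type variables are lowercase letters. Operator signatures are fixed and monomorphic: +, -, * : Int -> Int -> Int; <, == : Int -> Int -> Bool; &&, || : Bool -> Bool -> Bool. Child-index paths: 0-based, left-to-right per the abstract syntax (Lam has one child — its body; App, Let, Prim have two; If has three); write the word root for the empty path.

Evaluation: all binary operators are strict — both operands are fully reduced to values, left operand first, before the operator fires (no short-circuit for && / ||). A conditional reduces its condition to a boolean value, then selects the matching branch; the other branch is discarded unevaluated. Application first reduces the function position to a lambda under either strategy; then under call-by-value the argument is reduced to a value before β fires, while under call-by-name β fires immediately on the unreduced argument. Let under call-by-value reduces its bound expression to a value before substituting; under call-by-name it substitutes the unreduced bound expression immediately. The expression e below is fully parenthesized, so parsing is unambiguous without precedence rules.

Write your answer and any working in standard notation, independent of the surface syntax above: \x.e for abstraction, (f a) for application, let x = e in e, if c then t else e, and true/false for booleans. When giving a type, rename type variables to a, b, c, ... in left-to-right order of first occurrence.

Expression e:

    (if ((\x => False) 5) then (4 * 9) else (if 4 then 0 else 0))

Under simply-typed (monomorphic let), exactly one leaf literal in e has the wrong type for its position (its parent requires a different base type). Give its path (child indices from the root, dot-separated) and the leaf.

Derivation:
\x._ : a -> Bool
  unify a -> Bool ~ Int -> b
  unify a ~ Int
  unify Bool ~ b
_ _ : Bool
  unify Bool ~ Bool
  unify Int ~ Int
  unify Int ~ Int
  unify Int ~ Bool
  FAIL: mismatch Int ~ Bool

Answer: 2.0 : 4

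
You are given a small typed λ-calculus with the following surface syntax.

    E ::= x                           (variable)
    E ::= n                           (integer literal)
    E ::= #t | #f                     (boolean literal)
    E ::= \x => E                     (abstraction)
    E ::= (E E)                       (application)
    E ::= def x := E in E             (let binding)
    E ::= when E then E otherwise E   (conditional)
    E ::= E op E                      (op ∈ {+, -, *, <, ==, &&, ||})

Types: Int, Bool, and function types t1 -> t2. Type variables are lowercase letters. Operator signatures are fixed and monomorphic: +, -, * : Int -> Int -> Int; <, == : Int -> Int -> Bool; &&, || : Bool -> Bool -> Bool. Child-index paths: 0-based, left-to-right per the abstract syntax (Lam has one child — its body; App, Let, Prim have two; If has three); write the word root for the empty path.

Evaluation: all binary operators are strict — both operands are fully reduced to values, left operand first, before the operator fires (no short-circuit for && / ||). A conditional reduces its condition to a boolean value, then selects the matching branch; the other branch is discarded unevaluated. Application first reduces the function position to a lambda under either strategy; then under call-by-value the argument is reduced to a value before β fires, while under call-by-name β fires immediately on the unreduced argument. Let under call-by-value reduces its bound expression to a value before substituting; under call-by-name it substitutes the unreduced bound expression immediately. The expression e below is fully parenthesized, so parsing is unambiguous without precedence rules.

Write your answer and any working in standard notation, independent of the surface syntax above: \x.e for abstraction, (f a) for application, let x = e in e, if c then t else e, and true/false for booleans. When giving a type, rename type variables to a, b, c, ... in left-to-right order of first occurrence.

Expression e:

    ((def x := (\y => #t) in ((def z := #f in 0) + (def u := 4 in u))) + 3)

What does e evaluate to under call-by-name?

Answer: 7

Derivation:
step 0: ((let x = (\y.true) in ((let z = false in 0) + (let u = 4 in u))) + 3)
step 1: [let@0] (((let z = false in 0) + (let u = 4 in u)) + 3)
step 2: [let@0.0] ((0 + (let u = 4 in u)) + 3)
step 3: [let@0.1] ((0 + 4) + 3)
step 4: [delta@0] (4 + 3)
step 5: [delta@root] 7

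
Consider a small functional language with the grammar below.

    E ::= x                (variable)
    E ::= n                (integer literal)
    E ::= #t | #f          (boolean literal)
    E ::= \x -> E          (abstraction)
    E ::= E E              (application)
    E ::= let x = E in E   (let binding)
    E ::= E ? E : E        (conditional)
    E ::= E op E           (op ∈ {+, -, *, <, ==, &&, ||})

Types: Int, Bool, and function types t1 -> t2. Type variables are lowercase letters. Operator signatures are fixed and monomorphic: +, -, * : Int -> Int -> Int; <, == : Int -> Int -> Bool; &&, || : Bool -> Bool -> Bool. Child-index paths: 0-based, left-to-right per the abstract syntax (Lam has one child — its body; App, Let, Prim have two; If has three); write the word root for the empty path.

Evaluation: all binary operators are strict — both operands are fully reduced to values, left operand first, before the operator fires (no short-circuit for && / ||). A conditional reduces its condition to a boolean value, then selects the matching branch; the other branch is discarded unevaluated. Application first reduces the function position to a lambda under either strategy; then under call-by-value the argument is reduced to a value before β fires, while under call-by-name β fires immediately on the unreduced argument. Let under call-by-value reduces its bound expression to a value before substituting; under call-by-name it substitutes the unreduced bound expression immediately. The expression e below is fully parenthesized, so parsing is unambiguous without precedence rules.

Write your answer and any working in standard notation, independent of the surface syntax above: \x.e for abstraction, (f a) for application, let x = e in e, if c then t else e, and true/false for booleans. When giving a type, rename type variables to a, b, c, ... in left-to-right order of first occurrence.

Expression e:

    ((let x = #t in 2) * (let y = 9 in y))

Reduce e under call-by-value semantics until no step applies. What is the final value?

Working:
step 0: ((let x = true in 2) * (let y = 9 in y))
step 1: [let@0] (2 * (let y = 9 in y))
step 2: [let@1] (2 * 9)
step 3: [delta@root] 18

Answer: 18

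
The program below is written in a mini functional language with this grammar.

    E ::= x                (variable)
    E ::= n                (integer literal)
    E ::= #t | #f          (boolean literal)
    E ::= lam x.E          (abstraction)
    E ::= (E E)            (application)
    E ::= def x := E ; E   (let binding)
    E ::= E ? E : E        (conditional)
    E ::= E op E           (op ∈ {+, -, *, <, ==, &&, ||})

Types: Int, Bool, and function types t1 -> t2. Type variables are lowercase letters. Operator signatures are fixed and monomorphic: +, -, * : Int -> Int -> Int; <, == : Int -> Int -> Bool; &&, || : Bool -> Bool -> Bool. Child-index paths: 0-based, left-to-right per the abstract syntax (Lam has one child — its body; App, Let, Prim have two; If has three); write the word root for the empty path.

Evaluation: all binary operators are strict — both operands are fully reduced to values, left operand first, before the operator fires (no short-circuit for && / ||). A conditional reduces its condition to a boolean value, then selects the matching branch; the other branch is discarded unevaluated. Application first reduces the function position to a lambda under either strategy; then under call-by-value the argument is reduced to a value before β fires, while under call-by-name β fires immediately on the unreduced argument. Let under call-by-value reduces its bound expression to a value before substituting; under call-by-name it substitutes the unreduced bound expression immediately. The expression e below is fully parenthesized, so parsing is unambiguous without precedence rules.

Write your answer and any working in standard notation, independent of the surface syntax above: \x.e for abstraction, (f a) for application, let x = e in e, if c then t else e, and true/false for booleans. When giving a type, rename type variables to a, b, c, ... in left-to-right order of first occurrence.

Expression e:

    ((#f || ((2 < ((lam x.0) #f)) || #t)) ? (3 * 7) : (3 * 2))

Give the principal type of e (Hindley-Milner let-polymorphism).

Answer: Int

Trace:
  unify Bool ~ Bool
  unify Int ~ Int
\x._ : a -> Int
  unify a -> Int ~ Bool -> b
  unify a ~ Bool
  unify Int ~ b
_ _ : Int
  unify Int ~ Int
  unify Bool ~ Bool
  unify Bool ~ Bool
  unify Bool ~ Bool
  unify Bool ~ Bool
  unify Int ~ Int
  unify Int ~ Int
  unify Int ~ Int
  unify Int ~ Int
  unify Int ~ Int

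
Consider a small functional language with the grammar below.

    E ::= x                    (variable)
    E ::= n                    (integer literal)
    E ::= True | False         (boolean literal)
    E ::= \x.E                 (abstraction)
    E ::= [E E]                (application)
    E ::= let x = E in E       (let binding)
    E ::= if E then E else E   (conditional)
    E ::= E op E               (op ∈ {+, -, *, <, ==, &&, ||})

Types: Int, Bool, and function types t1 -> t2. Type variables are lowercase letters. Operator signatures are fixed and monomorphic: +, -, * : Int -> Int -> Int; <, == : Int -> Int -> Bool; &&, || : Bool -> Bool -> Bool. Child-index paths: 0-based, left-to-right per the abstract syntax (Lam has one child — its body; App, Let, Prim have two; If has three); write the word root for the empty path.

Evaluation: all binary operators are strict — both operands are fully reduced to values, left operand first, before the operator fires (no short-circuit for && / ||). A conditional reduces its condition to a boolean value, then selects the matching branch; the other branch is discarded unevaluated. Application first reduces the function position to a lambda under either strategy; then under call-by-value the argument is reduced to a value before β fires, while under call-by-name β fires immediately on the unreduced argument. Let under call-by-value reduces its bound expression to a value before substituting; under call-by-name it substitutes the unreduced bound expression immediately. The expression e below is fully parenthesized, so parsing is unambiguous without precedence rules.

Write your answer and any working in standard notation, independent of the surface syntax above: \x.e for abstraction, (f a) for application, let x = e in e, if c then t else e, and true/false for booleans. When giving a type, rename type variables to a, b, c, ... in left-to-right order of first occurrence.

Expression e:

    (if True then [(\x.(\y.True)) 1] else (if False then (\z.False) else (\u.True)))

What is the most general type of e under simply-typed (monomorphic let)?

Answer: a -> Bool

Trace:
  unify Bool ~ Bool
\y._ : b -> Bool
\x._ : a -> b -> Bool
  unify a -> b -> Bool ~ Int -> c
  unify a ~ Int
  unify b -> Bool ~ c
_ _ : b -> Bool
  unify Bool ~ Bool
\z._ : d -> Bool
\u._ : e -> Bool
  unify d -> Bool ~ e -> Bool
  unify d ~ e
  unify Bool ~ Bool
  unify b -> Bool ~ e -> Bool
  unify b ~ e
  unify Bool ~ Bool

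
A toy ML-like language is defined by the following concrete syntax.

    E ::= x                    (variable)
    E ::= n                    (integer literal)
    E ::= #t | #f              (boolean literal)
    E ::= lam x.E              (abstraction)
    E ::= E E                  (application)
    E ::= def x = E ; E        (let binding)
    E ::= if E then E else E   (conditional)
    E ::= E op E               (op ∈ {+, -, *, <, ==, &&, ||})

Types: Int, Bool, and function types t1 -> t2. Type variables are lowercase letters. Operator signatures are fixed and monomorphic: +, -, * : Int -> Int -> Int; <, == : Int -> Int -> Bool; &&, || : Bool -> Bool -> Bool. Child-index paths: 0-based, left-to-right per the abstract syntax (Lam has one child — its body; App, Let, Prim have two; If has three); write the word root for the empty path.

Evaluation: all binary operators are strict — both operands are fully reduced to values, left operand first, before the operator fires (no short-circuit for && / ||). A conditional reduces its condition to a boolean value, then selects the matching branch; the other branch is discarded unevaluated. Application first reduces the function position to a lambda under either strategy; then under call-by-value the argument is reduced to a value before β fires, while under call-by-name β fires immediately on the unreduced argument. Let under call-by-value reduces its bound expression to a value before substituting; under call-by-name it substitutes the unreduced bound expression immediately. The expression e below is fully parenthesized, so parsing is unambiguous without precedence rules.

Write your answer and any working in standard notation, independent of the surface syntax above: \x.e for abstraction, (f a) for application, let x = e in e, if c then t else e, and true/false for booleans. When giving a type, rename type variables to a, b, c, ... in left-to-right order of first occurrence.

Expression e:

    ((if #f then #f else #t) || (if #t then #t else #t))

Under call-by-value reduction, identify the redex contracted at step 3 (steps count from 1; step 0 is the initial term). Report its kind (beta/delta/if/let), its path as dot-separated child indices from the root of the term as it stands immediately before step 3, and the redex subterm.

Answer: delta at root : (true || true)

Derivation:
step 0: ((if false then false else true) || (if true then true else true))
step 1: [if@0] (true || (if true then true else true))
step 2: [if@1] (true || true)
step 3: [delta@root] true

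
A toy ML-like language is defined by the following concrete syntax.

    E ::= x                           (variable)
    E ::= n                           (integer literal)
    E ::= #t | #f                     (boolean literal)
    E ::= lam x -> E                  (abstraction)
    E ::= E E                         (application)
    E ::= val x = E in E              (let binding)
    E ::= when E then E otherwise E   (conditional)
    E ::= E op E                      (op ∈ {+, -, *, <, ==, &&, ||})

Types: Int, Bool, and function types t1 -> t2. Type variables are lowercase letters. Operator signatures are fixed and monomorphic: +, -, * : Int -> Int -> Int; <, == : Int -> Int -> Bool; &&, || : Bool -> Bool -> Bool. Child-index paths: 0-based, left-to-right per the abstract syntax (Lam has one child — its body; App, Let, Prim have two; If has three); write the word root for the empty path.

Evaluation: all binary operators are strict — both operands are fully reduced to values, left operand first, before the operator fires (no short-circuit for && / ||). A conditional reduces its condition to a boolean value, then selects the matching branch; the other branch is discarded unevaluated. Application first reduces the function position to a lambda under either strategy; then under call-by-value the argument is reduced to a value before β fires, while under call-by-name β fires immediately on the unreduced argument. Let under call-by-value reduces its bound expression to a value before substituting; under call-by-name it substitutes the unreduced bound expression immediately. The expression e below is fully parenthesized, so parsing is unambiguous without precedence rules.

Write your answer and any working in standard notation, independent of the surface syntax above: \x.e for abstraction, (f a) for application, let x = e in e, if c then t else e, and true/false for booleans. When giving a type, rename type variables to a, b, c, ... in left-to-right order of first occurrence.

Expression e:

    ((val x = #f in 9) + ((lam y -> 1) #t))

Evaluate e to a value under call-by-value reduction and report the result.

Answer: 10

Trace:
step 0: ((let x = false in 9) + ((\y.1) true))
step 1: [let@0] (9 + ((\y.1) true))
step 2: [beta@1] (9 + 1)
step 3: [delta@root] 10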